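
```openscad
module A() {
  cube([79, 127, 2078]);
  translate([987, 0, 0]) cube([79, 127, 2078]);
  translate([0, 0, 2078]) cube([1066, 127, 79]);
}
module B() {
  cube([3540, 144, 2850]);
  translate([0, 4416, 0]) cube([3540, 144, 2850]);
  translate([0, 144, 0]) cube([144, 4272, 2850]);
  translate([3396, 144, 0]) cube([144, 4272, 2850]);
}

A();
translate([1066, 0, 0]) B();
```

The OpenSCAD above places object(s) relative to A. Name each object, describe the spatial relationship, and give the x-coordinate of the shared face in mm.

A is a door frame. B is a house frame. The house frame is against the door frame's +x side, with their −y faces flush. The x-coordinate of the shared face is 1066 mm.

The door frame's +x face and the house frame's −x face are both at x = 1066 mm.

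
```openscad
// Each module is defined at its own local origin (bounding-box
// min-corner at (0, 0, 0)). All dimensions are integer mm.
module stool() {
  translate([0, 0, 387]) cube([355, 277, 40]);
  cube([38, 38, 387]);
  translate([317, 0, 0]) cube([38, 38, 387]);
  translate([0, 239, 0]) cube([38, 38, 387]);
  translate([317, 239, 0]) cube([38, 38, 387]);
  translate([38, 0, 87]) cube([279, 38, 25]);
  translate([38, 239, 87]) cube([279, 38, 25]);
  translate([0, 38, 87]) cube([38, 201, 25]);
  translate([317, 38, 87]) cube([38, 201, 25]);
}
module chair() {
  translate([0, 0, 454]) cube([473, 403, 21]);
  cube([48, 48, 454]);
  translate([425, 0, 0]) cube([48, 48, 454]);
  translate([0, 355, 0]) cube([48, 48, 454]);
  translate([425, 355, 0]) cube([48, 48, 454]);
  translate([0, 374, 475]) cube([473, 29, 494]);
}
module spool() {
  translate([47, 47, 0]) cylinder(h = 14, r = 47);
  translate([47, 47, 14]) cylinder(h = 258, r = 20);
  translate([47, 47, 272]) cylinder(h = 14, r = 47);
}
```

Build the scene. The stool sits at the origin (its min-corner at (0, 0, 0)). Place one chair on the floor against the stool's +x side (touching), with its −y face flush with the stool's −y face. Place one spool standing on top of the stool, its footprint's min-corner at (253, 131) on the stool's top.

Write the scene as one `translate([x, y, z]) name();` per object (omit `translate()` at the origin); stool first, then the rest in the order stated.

stool();
translate([355, 0, 0]) chair();
translate([253, 131, 427]) spool();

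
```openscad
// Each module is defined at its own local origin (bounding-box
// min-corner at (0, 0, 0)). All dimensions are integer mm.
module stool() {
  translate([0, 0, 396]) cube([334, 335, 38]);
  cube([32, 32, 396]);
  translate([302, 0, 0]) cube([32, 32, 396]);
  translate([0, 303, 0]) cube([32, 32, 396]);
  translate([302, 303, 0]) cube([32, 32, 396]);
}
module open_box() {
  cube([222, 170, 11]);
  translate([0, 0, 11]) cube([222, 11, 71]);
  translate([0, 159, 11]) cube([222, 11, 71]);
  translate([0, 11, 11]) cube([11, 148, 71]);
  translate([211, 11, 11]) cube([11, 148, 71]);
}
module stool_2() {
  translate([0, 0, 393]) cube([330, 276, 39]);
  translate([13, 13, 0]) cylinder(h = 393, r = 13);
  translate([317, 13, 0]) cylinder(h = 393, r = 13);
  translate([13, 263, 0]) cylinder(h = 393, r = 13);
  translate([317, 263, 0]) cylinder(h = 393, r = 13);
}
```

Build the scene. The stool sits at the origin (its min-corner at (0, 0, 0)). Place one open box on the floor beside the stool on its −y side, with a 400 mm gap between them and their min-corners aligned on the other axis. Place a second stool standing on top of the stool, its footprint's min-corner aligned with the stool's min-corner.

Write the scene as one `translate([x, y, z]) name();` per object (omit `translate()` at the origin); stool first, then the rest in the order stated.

stool();
translate([0, -570, 0]) open_box();
translate([0, 0, 434]) stool_2();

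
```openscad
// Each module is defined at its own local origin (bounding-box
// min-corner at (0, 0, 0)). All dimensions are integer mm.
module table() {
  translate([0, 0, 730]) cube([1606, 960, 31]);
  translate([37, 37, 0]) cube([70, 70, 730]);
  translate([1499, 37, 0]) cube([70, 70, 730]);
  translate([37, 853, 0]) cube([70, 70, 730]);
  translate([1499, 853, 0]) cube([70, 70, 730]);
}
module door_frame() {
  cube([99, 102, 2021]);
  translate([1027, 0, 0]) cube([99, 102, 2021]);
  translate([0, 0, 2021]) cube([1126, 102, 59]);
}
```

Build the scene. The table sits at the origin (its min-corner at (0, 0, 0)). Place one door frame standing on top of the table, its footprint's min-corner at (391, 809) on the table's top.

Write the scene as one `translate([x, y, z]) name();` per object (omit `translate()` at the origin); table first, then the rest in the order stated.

table();
translate([391, 809, 761]) door_frame();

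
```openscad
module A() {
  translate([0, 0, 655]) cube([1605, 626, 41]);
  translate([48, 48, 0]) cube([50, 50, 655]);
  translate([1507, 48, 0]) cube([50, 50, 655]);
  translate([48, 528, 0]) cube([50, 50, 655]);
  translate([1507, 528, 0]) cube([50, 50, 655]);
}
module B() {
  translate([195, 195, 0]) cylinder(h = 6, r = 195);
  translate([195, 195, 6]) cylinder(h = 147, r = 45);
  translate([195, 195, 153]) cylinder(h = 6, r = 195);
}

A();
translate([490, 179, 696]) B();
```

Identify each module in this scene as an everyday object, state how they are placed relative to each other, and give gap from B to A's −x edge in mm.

A is a table. B is a spool. The spool is on top of the table. The gap from the spool to the table's −x edge is 490 mm.

The spool's min-x is at 490; the table's min-x is 0; gap = 490 mm.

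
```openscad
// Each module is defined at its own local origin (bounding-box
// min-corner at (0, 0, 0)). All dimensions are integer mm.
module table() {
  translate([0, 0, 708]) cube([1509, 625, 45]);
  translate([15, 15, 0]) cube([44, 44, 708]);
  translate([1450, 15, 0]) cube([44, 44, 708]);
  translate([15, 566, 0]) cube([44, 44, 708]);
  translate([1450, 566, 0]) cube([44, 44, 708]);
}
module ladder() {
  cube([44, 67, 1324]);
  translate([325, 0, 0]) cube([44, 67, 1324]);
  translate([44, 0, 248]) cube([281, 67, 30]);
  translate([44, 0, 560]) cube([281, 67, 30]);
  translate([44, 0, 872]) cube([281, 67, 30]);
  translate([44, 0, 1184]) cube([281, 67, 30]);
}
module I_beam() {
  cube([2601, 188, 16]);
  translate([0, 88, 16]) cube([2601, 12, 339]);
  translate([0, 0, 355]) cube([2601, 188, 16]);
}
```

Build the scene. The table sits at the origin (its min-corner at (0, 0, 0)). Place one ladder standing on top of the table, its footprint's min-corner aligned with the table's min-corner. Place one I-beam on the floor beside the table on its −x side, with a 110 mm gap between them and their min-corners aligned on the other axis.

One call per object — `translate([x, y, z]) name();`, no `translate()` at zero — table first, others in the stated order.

table();
translate([0, 0, 753]) ladder();
translate([-2711, 0, 0]) I_beam();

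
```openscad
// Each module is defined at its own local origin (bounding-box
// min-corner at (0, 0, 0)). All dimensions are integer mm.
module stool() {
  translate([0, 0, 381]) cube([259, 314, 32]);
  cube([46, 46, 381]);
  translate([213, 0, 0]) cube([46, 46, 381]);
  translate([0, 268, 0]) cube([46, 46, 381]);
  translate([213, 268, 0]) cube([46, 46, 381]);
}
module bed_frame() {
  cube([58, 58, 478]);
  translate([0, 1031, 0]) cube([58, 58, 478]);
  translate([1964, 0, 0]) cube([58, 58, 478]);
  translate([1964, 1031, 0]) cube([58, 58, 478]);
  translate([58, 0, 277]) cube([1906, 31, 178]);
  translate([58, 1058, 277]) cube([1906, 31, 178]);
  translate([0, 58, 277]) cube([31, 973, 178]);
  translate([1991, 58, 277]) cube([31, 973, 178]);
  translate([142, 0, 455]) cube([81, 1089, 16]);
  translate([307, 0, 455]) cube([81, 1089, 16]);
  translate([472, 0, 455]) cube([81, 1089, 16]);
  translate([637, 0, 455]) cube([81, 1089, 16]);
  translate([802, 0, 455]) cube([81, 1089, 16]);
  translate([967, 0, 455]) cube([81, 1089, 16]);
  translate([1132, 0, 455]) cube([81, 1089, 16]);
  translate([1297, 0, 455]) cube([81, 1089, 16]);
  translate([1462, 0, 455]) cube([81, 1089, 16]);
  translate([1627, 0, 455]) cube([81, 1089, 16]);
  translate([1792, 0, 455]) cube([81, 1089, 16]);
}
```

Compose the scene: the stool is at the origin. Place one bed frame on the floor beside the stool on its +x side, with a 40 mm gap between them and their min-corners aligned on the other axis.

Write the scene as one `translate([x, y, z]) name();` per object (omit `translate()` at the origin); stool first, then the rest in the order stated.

stool();
translate([299, 0, 0]) bed_frame();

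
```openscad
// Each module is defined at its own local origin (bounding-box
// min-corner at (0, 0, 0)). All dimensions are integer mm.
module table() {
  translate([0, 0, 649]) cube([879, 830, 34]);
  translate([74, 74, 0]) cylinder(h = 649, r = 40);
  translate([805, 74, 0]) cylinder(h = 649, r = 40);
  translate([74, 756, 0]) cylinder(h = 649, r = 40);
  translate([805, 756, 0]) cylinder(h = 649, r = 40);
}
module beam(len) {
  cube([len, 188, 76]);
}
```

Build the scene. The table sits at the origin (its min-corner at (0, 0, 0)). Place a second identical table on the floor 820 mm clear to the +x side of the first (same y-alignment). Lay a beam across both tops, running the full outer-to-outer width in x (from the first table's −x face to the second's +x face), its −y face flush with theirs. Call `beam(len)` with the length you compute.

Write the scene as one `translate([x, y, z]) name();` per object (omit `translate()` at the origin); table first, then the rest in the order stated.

table();
translate([1699, 0, 0]) table();
translate([0, 0, 683]) beam(2578);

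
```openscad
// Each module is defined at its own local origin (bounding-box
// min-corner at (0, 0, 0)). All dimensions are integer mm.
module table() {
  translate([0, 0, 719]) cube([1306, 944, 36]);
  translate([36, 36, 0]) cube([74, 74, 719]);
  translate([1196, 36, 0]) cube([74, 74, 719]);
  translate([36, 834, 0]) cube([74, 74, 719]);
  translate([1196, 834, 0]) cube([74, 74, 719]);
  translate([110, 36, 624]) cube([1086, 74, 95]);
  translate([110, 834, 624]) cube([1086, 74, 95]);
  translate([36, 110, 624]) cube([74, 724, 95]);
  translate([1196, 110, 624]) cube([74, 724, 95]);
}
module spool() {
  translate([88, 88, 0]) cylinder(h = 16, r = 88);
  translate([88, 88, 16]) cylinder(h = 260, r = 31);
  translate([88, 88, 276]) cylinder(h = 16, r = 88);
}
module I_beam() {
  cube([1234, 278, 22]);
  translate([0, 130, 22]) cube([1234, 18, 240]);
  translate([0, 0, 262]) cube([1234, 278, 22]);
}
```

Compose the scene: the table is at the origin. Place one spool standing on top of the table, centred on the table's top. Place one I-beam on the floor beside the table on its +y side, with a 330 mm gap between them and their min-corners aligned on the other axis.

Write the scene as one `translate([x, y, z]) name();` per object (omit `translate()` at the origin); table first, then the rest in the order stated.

table();
translate([565, 384, 755]) spool();
translate([0, 1274, 0]) I_beam();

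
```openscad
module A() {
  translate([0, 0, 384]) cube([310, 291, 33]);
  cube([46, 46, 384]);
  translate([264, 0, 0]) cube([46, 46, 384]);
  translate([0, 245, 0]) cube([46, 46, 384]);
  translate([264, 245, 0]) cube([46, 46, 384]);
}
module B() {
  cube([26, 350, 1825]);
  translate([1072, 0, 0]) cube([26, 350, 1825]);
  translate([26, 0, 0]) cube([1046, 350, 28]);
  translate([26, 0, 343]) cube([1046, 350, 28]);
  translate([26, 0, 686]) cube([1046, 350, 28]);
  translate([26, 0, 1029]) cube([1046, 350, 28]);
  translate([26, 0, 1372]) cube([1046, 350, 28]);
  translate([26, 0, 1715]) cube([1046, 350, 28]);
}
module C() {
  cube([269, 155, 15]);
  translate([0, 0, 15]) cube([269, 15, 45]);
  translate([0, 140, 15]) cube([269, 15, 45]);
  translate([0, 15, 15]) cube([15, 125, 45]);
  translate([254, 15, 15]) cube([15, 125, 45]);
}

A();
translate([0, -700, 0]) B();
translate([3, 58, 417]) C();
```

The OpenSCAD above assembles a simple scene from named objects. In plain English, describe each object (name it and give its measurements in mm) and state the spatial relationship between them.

A is a simple wooden stool: a rectangular seat 310 mm (x) by 291 mm (y), 33 mm thick, top face at z = 417 mm, on four square legs, each 46×46 mm in cross-section. The legs rest on z = 0, each flush with a corner of the seat.

B is a bookshelf 1098 mm wide overall, 350 mm deep and 1825 mm tall. The two sides are 26 mm thick vertical panels. 6 horizontal shelves of 28 mm thickness span between the inner faces of the sides; the lowest shelf sits on the floor and shelves are stacked with a clear vertical gap of 315 mm between each pair.

C is an open-topped rectangular box: outside dimensions 269×155×60 mm, with a uniform wall and base thickness of 15 mm. The base is a full 269×155 slab on the floor; four walls sit on top of the base. The front and back walls (the −y and +y sides) span the full width; the two side walls fit between them.

The bookshelf is on the floor beside the stool on its −y side. The open box is on top of the stool.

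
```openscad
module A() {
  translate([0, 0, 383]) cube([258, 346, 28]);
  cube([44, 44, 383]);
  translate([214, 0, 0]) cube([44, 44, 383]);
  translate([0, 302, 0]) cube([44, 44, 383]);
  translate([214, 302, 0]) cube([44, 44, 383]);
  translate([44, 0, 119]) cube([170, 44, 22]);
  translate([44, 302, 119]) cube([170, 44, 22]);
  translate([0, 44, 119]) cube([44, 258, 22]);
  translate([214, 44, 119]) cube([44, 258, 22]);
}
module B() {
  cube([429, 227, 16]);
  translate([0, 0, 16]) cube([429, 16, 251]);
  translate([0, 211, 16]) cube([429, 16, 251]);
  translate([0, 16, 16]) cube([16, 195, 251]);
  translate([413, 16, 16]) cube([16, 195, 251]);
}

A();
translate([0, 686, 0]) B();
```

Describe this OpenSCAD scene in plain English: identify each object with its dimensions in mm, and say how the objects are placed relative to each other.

A is a simple wooden stool: a rectangular seat 258 mm (x) by 346 mm (y), 28 mm thick, top face at z = 411 mm, on four square legs, each 44×44 mm in cross-section. The legs rest on z = 0, each flush with a corner of the seat. Four stretchers, 44 mm wide and 22 mm tall, connect adjacent legs with their undersides at z = 119 mm, each running between the inner faces of the legs it joins and aligned with the legs' outer faces on the other axis.

B is an open-topped rectangular box: outside dimensions 429×227×267 mm, with a uniform wall and base thickness of 16 mm. The base is a full 429×227 slab on the floor; four walls sit on top of the base. The front and back walls (the −y and +y sides) span the full width; the two side walls fit between them.

The open box is on the floor beside the stool on its +y side.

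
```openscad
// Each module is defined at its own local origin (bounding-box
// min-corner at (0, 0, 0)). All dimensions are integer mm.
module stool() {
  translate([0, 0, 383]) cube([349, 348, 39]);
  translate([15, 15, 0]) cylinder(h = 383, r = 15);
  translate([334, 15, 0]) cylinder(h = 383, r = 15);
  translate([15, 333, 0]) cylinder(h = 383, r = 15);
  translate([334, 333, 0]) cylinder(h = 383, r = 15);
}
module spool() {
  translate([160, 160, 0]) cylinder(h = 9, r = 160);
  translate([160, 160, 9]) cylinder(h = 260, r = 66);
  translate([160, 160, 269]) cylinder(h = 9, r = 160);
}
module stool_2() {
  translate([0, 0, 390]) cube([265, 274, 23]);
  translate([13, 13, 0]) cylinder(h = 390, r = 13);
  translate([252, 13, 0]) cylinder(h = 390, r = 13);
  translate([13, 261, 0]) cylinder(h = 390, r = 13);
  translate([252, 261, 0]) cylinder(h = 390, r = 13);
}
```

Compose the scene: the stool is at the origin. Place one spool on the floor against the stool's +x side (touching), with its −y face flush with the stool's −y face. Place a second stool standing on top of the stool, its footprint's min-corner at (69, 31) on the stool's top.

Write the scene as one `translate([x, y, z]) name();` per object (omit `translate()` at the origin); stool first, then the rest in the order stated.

stool();
translate([349, 0, 0]) spool();
translate([69, 31, 422]) stool_2();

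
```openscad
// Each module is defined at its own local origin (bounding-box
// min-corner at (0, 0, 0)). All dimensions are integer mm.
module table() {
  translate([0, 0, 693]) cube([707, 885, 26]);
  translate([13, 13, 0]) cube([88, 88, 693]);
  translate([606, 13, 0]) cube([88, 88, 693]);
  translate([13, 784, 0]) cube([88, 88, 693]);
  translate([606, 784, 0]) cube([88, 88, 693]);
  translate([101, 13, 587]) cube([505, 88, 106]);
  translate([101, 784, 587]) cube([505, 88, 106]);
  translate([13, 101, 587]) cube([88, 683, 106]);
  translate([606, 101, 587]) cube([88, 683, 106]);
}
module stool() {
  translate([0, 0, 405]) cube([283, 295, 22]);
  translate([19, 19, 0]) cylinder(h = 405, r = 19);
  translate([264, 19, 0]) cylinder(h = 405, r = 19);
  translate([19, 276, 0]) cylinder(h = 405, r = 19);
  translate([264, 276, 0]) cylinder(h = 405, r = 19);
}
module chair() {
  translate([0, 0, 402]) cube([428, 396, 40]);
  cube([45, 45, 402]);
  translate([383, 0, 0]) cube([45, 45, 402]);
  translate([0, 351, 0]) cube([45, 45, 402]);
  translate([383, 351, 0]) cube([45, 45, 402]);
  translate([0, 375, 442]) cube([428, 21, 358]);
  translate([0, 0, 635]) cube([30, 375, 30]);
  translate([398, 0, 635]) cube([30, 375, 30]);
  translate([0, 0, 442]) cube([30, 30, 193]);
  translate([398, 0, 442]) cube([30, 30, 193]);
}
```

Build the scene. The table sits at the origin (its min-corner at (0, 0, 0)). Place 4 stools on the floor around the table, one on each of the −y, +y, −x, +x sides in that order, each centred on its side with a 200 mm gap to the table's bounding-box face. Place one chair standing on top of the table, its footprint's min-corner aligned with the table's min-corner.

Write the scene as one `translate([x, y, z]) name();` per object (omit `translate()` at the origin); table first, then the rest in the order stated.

table();
translate([212, -495, 0]) stool();
translate([212, 1085, 0]) stool();
translate([-483, 295, 0]) stool();
translate([907, 295, 0]) stool();
translate([0, 0, 719]) chair();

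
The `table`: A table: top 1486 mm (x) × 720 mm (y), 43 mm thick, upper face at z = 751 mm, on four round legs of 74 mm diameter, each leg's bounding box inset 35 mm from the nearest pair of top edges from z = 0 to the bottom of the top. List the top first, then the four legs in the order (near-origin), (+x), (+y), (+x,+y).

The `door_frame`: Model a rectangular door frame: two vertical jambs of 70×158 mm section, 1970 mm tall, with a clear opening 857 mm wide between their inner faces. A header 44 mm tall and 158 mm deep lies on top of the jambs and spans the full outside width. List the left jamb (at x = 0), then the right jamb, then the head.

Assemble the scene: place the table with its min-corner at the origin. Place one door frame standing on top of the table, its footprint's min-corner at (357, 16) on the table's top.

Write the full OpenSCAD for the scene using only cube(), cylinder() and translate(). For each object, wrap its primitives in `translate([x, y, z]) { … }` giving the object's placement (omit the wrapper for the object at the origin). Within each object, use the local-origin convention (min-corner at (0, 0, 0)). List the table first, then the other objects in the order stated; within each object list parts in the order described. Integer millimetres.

translate([0, 0, 708]) cube([1486, 720, 43]);
translate([72, 72, 0]) cylinder(h = 708, r = 37);
translate([1414, 72, 0]) cylinder(h = 708, r = 37);
translate([72, 648, 0]) cylinder(h = 708, r = 37);
translate([1414, 648, 0]) cylinder(h = 708, r = 37);
translate([357, 16, 751]) {
  cube([70, 158, 1970]);
  translate([927, 0, 0]) cube([70, 158, 1970]);
  translate([0, 0, 1970]) cube([997, 158, 44]);
}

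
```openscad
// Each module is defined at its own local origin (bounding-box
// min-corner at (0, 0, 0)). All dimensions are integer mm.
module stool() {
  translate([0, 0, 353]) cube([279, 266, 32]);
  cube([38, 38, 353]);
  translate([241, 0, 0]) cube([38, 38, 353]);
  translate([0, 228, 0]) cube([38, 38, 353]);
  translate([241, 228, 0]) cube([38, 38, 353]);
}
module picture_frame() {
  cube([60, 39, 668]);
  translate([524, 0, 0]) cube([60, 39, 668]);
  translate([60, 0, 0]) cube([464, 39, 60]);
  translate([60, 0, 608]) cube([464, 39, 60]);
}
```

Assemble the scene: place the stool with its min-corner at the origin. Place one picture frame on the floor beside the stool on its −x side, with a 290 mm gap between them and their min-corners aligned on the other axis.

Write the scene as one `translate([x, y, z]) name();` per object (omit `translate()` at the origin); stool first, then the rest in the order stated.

stool();
translate([-874, 0, 0]) picture_frame();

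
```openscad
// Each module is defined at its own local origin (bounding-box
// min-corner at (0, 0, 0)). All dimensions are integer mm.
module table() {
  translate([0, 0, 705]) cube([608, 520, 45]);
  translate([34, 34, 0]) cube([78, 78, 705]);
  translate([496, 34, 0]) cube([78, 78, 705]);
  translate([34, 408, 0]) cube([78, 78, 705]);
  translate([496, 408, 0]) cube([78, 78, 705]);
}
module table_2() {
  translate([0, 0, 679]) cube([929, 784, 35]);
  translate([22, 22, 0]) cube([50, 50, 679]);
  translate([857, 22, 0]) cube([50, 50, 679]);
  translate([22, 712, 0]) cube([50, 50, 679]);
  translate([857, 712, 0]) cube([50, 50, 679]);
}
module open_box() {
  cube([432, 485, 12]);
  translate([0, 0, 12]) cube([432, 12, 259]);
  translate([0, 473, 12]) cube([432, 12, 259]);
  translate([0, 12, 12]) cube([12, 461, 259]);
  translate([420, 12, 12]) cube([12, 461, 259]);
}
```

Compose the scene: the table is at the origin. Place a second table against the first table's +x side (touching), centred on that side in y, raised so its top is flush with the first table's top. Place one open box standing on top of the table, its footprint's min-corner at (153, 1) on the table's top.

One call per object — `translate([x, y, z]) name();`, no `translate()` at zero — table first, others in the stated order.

table();
translate([608, -132, 36]) table_2();
translate([153, 1, 750]) open_box();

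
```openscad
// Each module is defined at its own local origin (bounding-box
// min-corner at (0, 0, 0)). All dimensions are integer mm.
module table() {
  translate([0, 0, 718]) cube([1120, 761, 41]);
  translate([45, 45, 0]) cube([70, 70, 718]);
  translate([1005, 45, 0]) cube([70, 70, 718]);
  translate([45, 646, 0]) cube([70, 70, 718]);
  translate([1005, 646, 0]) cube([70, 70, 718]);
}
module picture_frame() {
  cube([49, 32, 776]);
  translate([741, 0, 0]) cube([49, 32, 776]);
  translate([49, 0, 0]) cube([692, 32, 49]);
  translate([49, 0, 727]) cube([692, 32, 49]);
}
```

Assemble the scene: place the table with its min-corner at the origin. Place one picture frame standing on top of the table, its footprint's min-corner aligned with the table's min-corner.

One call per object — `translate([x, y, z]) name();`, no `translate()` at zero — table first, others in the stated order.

table();
translate([0, 0, 759]) picture_frame();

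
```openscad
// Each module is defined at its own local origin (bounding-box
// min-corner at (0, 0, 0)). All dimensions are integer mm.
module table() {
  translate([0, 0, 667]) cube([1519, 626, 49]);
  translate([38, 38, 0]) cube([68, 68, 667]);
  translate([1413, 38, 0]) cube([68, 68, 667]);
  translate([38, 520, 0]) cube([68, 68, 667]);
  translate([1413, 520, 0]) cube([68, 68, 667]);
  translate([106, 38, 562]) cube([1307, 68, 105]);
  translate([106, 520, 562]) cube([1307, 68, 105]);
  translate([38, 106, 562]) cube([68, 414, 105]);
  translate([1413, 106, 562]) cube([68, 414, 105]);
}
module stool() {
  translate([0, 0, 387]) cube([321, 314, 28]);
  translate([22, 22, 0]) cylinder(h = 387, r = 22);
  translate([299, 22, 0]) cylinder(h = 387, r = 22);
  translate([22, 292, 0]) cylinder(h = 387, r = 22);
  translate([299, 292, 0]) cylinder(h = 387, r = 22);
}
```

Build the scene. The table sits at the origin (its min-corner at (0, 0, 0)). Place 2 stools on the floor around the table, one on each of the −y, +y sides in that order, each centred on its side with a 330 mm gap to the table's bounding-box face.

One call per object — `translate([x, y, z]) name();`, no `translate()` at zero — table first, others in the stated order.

table();
translate([599, -644, 0]) stool();
translate([599, 956, 0]) stool();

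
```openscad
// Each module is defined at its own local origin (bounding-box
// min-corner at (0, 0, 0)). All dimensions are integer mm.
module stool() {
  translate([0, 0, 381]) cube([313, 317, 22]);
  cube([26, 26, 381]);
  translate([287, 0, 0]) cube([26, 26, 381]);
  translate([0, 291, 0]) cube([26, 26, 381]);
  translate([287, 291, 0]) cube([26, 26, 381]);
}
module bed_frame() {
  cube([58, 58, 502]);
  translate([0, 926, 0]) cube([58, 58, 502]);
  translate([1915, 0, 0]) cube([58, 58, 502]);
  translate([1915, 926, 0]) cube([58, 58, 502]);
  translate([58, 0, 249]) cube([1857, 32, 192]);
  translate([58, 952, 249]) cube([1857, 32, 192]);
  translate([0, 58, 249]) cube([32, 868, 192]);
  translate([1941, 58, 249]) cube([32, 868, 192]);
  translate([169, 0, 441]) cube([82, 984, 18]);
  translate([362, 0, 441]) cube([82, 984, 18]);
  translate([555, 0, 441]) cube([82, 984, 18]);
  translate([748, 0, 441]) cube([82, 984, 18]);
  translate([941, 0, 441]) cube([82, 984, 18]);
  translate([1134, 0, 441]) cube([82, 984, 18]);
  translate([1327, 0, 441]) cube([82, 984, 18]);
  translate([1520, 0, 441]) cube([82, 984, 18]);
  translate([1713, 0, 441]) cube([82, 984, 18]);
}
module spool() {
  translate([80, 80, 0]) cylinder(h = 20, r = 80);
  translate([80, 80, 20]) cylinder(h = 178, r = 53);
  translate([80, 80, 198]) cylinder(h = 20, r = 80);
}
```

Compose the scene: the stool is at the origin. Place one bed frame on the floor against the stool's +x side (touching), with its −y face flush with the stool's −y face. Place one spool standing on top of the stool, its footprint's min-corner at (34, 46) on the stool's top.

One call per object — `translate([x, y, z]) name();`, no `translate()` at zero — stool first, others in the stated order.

stool();
translate([313, 0, 0]) bed_frame();
translate([34, 46, 403]) spool();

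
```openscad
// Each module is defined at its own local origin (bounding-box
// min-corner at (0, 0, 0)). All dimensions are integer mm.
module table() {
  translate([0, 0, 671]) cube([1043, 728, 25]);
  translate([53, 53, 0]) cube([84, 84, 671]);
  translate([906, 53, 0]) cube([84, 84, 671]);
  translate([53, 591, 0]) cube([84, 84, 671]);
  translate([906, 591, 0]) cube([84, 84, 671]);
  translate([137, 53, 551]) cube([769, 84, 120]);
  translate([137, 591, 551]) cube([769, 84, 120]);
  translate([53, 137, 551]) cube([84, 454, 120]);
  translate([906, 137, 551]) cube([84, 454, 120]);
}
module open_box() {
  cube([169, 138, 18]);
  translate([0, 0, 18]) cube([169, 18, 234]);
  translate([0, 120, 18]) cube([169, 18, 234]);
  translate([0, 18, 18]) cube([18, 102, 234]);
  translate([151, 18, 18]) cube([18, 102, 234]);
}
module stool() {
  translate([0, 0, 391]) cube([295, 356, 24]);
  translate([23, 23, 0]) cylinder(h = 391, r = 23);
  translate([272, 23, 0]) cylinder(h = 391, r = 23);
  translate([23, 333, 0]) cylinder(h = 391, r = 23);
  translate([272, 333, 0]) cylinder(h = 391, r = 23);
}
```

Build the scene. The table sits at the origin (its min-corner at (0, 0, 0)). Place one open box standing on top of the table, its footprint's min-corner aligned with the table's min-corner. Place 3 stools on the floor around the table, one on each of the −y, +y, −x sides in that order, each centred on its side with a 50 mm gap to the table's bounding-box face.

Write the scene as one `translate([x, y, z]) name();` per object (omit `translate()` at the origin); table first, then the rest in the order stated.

table();
translate([0, 0, 696]) open_box();
translate([374, -406, 0]) stool();
translate([374, 778, 0]) stool();
translate([-345, 186, 0]) stool();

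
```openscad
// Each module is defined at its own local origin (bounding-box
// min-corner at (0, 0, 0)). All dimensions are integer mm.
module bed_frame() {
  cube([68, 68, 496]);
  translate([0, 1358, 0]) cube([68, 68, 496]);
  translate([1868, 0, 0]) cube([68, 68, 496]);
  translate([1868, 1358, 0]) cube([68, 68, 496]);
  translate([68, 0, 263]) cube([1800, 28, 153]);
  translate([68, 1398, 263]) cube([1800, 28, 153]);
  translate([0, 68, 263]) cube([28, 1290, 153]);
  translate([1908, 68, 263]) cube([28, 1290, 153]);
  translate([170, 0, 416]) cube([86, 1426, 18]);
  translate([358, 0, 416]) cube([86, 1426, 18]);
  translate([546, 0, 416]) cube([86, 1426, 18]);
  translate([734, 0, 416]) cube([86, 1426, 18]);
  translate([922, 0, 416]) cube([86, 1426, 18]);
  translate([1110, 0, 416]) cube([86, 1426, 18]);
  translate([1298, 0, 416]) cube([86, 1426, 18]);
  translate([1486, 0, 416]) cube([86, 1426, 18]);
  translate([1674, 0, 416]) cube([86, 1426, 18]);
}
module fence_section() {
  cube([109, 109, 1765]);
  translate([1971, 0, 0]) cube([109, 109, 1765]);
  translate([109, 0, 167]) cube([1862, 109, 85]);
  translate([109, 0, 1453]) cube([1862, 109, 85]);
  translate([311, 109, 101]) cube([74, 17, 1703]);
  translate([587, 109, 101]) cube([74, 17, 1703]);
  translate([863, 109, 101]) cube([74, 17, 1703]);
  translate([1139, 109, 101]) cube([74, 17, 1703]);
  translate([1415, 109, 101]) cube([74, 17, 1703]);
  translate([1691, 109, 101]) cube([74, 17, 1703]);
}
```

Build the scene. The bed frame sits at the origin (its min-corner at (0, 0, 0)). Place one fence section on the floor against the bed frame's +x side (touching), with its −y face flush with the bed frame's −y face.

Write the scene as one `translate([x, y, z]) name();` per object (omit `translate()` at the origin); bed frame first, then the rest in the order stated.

bed_frame();
translate([1936, 0, 0]) fence_section();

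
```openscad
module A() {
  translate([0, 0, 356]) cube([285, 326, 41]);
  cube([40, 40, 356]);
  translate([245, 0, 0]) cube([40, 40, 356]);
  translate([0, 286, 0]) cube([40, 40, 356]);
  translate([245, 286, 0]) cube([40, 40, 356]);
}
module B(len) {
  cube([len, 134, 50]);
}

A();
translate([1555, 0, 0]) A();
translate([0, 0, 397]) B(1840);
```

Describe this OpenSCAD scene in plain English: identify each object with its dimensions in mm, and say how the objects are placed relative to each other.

A is a four-legged stool. The seat is 285×326 mm, 41 mm thick, top at z = 397 mm. It stands on four square legs, each 40×40 mm in cross-section, from z = 0 to the seat underside, each flush with a corner of the seat.

B is a rectangular beam 1840 mm long (x), 134 mm deep (y), 50 mm thick (z).

The beam spans the tops of two stools placed 1270 mm apart, resting at z = 397 mm.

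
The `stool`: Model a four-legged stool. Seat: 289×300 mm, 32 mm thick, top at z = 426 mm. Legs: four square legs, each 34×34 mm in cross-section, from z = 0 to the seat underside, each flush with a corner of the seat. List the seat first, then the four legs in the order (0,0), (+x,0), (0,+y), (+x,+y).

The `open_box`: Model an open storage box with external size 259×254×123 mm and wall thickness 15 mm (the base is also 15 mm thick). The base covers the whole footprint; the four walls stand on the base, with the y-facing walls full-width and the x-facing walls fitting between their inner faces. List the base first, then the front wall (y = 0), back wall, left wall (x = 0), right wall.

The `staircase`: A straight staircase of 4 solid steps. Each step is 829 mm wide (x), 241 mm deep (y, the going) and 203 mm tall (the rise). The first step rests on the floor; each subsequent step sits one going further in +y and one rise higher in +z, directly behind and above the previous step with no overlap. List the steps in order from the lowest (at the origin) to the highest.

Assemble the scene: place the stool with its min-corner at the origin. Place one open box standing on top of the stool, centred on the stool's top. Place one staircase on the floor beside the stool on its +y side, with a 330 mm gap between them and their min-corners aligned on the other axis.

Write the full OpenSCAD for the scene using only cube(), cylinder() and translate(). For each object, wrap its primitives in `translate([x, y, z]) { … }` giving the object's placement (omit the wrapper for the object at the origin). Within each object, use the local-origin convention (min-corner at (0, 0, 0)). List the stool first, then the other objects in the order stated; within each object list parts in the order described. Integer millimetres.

translate([0, 0, 394]) cube([289, 300, 32]);
cube([34, 34, 394]);
translate([255, 0, 0]) cube([34, 34, 394]);
translate([0, 266, 0]) cube([34, 34, 394]);
translate([255, 266, 0]) cube([34, 34, 394]);
translate([15, 23, 426]) {
  cube([259, 254, 15]);
  translate([0, 0, 15]) cube([259, 15, 108]);
  translate([0, 239, 15]) cube([259, 15, 108]);
  translate([0, 15, 15]) cube([15, 224, 108]);
  translate([244, 15, 15]) cube([15, 224, 108]);
}
translate([0, 630, 0]) {
  cube([829, 241, 203]);
  translate([0, 241, 203]) cube([829, 241, 203]);
  translate([0, 482, 406]) cube([829, 241, 203]);
  translate([0, 723, 609]) cube([829, 241, 203]);
}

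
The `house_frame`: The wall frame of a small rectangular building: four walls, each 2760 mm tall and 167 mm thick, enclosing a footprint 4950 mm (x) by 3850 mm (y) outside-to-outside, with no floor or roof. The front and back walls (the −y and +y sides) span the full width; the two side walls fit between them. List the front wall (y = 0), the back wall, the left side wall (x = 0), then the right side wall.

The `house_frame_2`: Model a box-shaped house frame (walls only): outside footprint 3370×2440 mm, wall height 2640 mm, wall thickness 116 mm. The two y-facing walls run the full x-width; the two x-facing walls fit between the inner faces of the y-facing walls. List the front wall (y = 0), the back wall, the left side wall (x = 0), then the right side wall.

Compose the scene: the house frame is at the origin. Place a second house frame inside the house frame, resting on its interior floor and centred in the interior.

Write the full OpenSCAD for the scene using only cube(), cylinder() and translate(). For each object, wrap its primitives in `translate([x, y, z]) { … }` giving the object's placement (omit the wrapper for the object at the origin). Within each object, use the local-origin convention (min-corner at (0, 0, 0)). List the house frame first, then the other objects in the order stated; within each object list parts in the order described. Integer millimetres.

cube([4950, 167, 2760]);
translate([0, 3683, 0]) cube([4950, 167, 2760]);
translate([0, 167, 0]) cube([167, 3516, 2760]);
translate([4783, 167, 0]) cube([167, 3516, 2760]);
translate([790, 705, 0]) {
  cube([3370, 116, 2640]);
  translate([0, 2324, 0]) cube([3370, 116, 2640]);
  translate([0, 116, 0]) cube([116, 2208, 2640]);
  translate([3254, 116, 0]) cube([116, 2208, 2640]);
}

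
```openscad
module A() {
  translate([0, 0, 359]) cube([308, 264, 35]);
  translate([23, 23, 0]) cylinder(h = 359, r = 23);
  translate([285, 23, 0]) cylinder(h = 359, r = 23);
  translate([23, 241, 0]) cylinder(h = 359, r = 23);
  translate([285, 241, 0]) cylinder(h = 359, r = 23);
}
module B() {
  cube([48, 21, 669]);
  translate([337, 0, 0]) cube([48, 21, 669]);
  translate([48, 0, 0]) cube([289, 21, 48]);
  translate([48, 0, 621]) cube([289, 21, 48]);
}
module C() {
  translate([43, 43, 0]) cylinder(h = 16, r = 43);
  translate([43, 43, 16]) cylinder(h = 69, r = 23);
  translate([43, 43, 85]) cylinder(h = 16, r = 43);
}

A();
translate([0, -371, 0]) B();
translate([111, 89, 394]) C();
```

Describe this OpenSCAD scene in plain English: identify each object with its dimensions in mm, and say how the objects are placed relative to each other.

A is a four-legged stool. The seat is a 308×264×35 mm slab whose top surface is at z = 394 mm; four round legs, each 46 mm in diameter, run from the floor (z = 0) to the underside of the seat, each leg's axis is inset half a diameter from the nearest pair of seat edges (so the leg's bounding box is flush with the corner).

B is a picture frame with a 289×573 mm rectangular opening (x by z) and a uniform 48 mm border on every side. Frame depth is 21 mm along y. It is built from two vertical stiles running the full outside height and two horizontal rails spanning the gap between the stiles.

C is a spool: two coaxial disc flanges of radius 43 mm and thickness 16 mm, joined by a core cylinder of radius 23 mm and height 69 mm. The lower flange rests on z = 0 and the three cylinders share a vertical axis.

The picture frame is on the floor beside the stool on its −y side. The spool is on top of the stool, centred.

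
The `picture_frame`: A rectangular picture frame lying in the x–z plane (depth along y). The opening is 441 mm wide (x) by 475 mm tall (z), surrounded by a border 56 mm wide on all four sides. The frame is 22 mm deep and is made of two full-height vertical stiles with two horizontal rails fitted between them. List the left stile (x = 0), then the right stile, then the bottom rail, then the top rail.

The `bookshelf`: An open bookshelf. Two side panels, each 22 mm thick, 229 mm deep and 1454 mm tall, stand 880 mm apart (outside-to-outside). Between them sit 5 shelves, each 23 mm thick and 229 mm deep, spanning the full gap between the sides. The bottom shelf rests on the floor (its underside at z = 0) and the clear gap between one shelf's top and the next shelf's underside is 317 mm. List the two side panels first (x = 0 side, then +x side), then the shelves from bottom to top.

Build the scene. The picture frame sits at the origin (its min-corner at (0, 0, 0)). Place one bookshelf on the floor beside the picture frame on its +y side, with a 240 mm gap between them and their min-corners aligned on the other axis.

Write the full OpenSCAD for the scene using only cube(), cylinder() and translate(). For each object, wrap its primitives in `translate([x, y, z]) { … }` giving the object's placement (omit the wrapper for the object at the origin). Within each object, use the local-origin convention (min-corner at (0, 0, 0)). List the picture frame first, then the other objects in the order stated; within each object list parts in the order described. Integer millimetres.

cube([56, 22, 587]);
translate([497, 0, 0]) cube([56, 22, 587]);
translate([56, 0, 0]) cube([441, 22, 56]);
translate([56, 0, 531]) cube([441, 22, 56]);
translate([0, 262, 0]) {
  cube([22, 229, 1454]);
  translate([858, 0, 0]) cube([22, 229, 1454]);
  translate([22, 0, 0]) cube([836, 229, 23]);
  translate([22, 0, 340]) cube([836, 229, 23]);
  translate([22, 0, 680]) cube([836, 229, 23]);
  translate([22, 0, 1020]) cube([836, 229, 23]);
  translate([22, 0, 1360]) cube([836, 229, 23]);
}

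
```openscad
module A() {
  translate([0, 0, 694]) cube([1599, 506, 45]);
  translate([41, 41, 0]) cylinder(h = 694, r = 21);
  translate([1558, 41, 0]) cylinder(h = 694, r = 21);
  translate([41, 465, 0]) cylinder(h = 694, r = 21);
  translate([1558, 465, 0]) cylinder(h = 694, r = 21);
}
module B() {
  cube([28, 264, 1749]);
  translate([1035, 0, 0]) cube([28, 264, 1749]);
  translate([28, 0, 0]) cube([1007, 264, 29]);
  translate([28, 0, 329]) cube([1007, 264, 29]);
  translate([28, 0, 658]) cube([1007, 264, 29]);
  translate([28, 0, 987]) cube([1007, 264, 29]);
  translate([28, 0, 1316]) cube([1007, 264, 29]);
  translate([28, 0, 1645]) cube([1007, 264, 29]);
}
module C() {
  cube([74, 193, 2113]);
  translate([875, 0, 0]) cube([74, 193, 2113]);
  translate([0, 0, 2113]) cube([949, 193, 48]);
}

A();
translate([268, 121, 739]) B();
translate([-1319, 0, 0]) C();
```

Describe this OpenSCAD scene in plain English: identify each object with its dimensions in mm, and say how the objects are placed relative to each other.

A is a table with a 1599×506 mm rectangular top, 45 mm thick, top surface at z = 739 mm, supported by four round legs of 42 mm diameter, each leg's bounding box inset 20 mm from the nearest pair of top edges, running from the floor.

B is an open bookshelf. Two side panels, each 28 mm thick, 264 mm deep and 1749 mm tall, stand 1063 mm apart (outside-to-outside). Between them sit 6 shelves, each 29 mm thick and 264 mm deep, spanning the full gap between the sides. The bottom shelf rests on the floor (its underside at z = 0) and the clear gap between one shelf's top and the next shelf's underside is 300 mm.

C is a rectangular door frame: two vertical jambs of 74×193 mm section, 2113 mm tall, with a clear opening 801 mm wide between their inner faces. A header 48 mm tall and 193 mm deep lies on top of the jambs and spans the full outside width.

The bookshelf is on top of the table, centred. The door frame is on the floor beside the table on its −x side.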